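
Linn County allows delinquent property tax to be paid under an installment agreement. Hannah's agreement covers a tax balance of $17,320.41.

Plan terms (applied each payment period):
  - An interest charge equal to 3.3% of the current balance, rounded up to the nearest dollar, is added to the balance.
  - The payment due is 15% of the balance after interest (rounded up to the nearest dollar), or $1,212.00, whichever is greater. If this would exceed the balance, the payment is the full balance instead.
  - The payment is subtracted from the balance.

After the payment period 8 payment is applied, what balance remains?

$5,986.41

Payment period 1: $17,320.41 +$572.00 interest = $17,892.41; pay $2,684.00 → $15,208.41
Payment period 2: $15,208.41 +$502.00 interest = $15,710.41; pay $2,357.00 → $13,353.41
Payment period 3: $13,353.41 +$441.00 interest = $13,794.41; pay $2,070.00 → $11,724.41
Payment period 4: $11,724.41 +$387.00 interest = $12,111.41; pay $1,817.00 → $10,294.41
Payment period 5: $10,294.41 +$340.00 interest = $10,634.41; pay $1,596.00 → $9,038.41
Payment period 6: $9,038.41 +$299.00 interest = $9,337.41; pay $1,401.00 → $7,936.41
Payment period 7: $7,936.41 +$262.00 interest = $8,198.41; pay $1,230.00 → $6,968.41
Payment period 8: $6,968.41 +$230.00 interest = $7,198.41; pay $1,212.00 → $5,986.41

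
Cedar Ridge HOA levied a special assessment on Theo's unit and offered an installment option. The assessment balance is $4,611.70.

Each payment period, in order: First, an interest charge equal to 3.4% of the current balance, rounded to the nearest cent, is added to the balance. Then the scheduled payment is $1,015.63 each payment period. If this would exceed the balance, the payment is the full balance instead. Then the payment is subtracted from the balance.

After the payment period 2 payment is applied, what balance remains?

$2,864.84

Payment period 1: opening $4,611.70; interest $156.80 → $4,768.50; payment $1,015.63; balance $3,752.87
Payment period 2: opening $3,752.87; interest $127.60 → $3,880.47; payment $1,015.63; balance $2,864.84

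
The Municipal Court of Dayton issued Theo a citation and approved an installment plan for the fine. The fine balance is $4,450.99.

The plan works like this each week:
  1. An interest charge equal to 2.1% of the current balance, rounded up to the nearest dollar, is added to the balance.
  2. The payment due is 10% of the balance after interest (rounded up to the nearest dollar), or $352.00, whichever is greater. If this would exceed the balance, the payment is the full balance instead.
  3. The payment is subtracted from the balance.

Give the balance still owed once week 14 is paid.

$39.99

# | Opening | Interest | Payment | End bal
1 | $4,450.99 | $94.00 | $455.00 | $4,089.99
2 | $4,089.99 | $86.00 | $418.00 | $3,757.99
3 | $3,757.99 | $79.00 | $384.00 | $3,452.99
4 | $3,452.99 | $73.00 | $353.00 | $3,172.99
5 | $3,172.99 | $67.00 | $352.00 | $2,887.99
6 | $2,887.99 | $61.00 | $352.00 | $2,596.99
7 | $2,596.99 | $55.00 | $352.00 | $2,299.99
8 | $2,299.99 | $49.00 | $352.00 | $1,996.99
9 | $1,996.99 | $42.00 | $352.00 | $1,686.99
10 | $1,686.99 | $36.00 | $352.00 | $1,370.99
11 | $1,370.99 | $29.00 | $352.00 | $1,047.99
12 | $1,047.99 | $23.00 | $352.00 | $718.99
13 | $718.99 | $16.00 | $352.00 | $382.99
14 | $382.99 | $9.00 | $352.00 | $39.99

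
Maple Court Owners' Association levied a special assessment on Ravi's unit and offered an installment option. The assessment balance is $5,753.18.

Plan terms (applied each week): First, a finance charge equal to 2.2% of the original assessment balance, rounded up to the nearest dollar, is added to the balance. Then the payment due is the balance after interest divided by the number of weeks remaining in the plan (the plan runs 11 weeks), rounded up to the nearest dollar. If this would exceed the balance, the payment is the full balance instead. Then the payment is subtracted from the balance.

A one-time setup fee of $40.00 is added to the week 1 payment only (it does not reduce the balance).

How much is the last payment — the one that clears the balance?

Week 1: opening $5,753.18; interest $127.00 → $5,880.18; payment $535.00 (+ $40.00 fee); balance $5,345.18
Week 2: opening $5,345.18; interest $127.00 → $5,472.18; payment $548.00; balance $4,924.18
Week 3: opening $4,924.18; interest $127.00 → $5,051.18; payment $562.00; balance $4,489.18
Week 4: opening $4,489.18; interest $127.00 → $4,616.18; payment $578.00; balance $4,038.18
Week 5: opening $4,038.18; interest $127.00 → $4,165.18; payment $596.00; balance $3,569.18
Week 6: opening $3,569.18; interest $127.00 → $3,696.18; payment $617.00; balance $3,079.18
Week 7: opening $3,079.18; interest $127.00 → $3,206.18; payment $642.00; balance $2,564.18
Week 8: opening $2,564.18; interest $127.00 → $2,691.18; payment $673.00; balance $2,018.18
Week 9: opening $2,018.18; interest $127.00 → $2,145.18; payment $716.00; balance $1,429.18
Week 10: opening $1,429.18; interest $127.00 → $1,556.18; payment $779.00; balance $777.18
Week 11: opening $777.18; interest $127.00 → $904.18; payment $904.18; balance $0.00

$904.18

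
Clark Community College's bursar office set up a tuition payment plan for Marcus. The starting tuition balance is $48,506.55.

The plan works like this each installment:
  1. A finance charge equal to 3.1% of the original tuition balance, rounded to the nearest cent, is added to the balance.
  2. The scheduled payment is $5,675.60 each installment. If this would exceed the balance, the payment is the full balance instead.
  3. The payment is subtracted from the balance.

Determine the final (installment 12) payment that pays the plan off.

$4,119.35

Installment 1: $48,506.55 +$1,503.70 interest = $50,010.25; pay $5,675.60 → $44,334.65
Installment 2: $44,334.65 +$1,503.70 interest = $45,838.35; pay $5,675.60 → $40,162.75
Installment 3: $40,162.75 +$1,503.70 interest = $41,666.45; pay $5,675.60 → $35,990.85
Installment 4: $35,990.85 +$1,503.70 interest = $37,494.55; pay $5,675.60 → $31,818.95
Installment 5: $31,818.95 +$1,503.70 interest = $33,322.65; pay $5,675.60 → $27,647.05
Installment 6: $27,647.05 +$1,503.70 interest = $29,150.75; pay $5,675.60 → $23,475.15
Installment 7: $23,475.15 +$1,503.70 interest = $24,978.85; pay $5,675.60 → $19,303.25
Installment 8: $19,303.25 +$1,503.70 interest = $20,806.95; pay $5,675.60 → $15,131.35
Installment 9: $15,131.35 +$1,503.70 interest = $16,635.05; pay $5,675.60 → $10,959.45
Installment 10: $10,959.45 +$1,503.70 interest = $12,463.15; pay $5,675.60 → $6,787.55
Installment 11: $6,787.55 +$1,503.70 interest = $8,291.25; pay $5,675.60 → $2,615.65
Installment 12: $2,615.65 +$1,503.70 interest = $4,119.35; pay $4,119.35 → $0.00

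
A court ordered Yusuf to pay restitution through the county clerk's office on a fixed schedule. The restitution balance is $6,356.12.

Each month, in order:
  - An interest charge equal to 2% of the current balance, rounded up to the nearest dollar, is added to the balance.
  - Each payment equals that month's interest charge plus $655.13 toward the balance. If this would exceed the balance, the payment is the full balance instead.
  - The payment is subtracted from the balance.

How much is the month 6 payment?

Month 1: $6,356.12 +$128.00 interest = $6,484.12; pay $783.13 → $5,700.99
Month 2: $5,700.99 +$115.00 interest = $5,815.99; pay $770.13 → $5,045.86
Month 3: $5,045.86 +$101.00 interest = $5,146.86; pay $756.13 → $4,390.73
Month 4: $4,390.73 +$88.00 interest = $4,478.73; pay $743.13 → $3,735.60
Month 5: $3,735.60 +$75.00 interest = $3,810.60; pay $730.13 → $3,080.47
Month 6: $3,080.47 +$62.00 interest = $3,142.47; pay $717.13 → $2,425.34

$717.13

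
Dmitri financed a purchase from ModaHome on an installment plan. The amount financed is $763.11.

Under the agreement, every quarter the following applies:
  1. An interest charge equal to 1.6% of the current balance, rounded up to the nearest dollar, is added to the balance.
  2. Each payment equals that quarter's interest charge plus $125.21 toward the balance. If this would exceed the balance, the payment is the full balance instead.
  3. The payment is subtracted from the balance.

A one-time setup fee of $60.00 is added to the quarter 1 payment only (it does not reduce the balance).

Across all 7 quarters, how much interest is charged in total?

$49.00

Quarter 1: $763.11 +$13.00 interest = $776.11; pay $138.21 (+ $60.00 fee) → $637.90
Quarter 2: $637.90 +$11.00 interest = $648.90; pay $136.21 → $512.69
Quarter 3: $512.69 +$9.00 interest = $521.69; pay $134.21 → $387.48
Quarter 4: $387.48 +$7.00 interest = $394.48; pay $132.21 → $262.27
Quarter 5: $262.27 +$5.00 interest = $267.27; pay $130.21 → $137.06
Quarter 6: $137.06 +$3.00 interest = $140.06; pay $128.21 → $11.85
Quarter 7: $11.85 +$1.00 interest = $12.85; pay $12.85 → $0.00
Total interest: $13.00 + $11.00 + $9.00 + $7.00 + $5.00 + $3.00 + $1.00 = $49.00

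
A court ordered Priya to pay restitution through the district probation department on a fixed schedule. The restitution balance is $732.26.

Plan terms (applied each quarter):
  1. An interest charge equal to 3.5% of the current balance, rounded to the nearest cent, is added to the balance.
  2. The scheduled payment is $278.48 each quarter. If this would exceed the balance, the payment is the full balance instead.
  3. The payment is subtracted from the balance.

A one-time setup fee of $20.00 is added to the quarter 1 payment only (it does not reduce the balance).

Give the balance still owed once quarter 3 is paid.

$0.00

Quarter 1: $732.26 +$25.63 interest = $757.89; pay $278.48 (+ $20.00 fee) → $479.41
Quarter 2: $479.41 +$16.78 interest = $496.19; pay $278.48 → $217.71
Quarter 3: $217.71 +$7.62 interest = $225.33; pay $225.33 → $0.00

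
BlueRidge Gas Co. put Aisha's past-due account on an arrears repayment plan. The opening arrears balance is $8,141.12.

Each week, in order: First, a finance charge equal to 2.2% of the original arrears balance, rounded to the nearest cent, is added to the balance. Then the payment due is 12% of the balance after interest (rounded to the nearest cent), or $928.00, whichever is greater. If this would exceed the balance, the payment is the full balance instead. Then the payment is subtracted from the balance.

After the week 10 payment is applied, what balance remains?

Week 1: $8,141.12 +$179.10 interest = $8,320.22; pay $998.43 → $7,321.79
Week 2: $7,321.79 +$179.10 interest = $7,500.89; pay $928.00 → $6,572.89
Week 3: $6,572.89 +$179.10 interest = $6,751.99; pay $928.00 → $5,823.99
Week 4: $5,823.99 +$179.10 interest = $6,003.09; pay $928.00 → $5,075.09
Week 5: $5,075.09 +$179.10 interest = $5,254.19; pay $928.00 → $4,326.19
Week 6: $4,326.19 +$179.10 interest = $4,505.29; pay $928.00 → $3,577.29
Week 7: $3,577.29 +$179.10 interest = $3,756.39; pay $928.00 → $2,828.39
Week 8: $2,828.39 +$179.10 interest = $3,007.49; pay $928.00 → $2,079.49
Week 9: $2,079.49 +$179.10 interest = $2,258.59; pay $928.00 → $1,330.59
Week 10: $1,330.59 +$179.10 interest = $1,509.69; pay $928.00 → $581.69

$581.69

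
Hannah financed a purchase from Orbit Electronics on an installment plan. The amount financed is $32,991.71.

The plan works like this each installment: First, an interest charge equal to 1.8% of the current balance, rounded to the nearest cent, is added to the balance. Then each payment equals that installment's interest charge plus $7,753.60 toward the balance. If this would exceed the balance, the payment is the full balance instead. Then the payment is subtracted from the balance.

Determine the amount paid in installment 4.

$7,928.76

Installment 1: $32,991.71 +$593.85 interest = $33,585.56; pay $8,347.45 → $25,238.11
Installment 2: $25,238.11 +$454.29 interest = $25,692.40; pay $8,207.89 → $17,484.51
Installment 3: $17,484.51 +$314.72 interest = $17,799.23; pay $8,068.32 → $9,730.91
Installment 4: $9,730.91 +$175.16 interest = $9,906.07; pay $7,928.76 → $1,977.31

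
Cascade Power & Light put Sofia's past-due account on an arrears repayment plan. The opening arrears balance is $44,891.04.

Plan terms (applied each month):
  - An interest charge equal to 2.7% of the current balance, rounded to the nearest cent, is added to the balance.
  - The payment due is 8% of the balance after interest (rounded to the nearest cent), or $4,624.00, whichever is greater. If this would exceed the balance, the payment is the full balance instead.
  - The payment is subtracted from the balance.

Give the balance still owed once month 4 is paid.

$30,680.53

Month 1: opening $44,891.04; interest $1,212.06 → $46,103.10; payment $4,624.00; balance $41,479.10
Month 2: opening $41,479.10; interest $1,119.94 → $42,599.04; payment $4,624.00; balance $37,975.04
Month 3: opening $37,975.04; interest $1,025.33 → $39,000.37; payment $4,624.00; balance $34,376.37
Month 4: opening $34,376.37; interest $928.16 → $35,304.53; payment $4,624.00; balance $30,680.53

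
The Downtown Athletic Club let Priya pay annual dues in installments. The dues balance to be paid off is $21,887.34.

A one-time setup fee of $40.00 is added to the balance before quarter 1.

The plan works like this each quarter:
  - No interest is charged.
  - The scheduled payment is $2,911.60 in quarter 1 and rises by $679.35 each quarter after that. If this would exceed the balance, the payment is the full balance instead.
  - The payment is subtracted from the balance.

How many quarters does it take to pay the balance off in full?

6

Quarter 1: opening $21,927.34; payment $2,911.60; balance $19,015.74
Quarter 2: opening $19,015.74; payment $3,590.95; balance $15,424.79
Quarter 3: opening $15,424.79; payment $4,270.30; balance $11,154.49
Quarter 4: opening $11,154.49; payment $4,949.65; balance $6,204.84
Quarter 5: opening $6,204.84; payment $5,629.00; balance $575.84
Quarter 6: opening $575.84; payment $575.84; balance $0.00
Balance reaches $0.00 in quarter 6.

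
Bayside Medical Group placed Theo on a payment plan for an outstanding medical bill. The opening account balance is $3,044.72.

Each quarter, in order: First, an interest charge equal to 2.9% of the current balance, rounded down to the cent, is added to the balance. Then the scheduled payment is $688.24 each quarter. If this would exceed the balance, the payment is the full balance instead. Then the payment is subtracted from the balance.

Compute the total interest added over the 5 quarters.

Quarter 1: opening $3,044.72; interest $88.29 → $3,133.01; payment $688.24; balance $2,444.77
Quarter 2: opening $2,444.77; interest $70.89 → $2,515.66; payment $688.24; balance $1,827.42
Quarter 3: opening $1,827.42; interest $52.99 → $1,880.41; payment $688.24; balance $1,192.17
Quarter 4: opening $1,192.17; interest $34.57 → $1,226.74; payment $688.24; balance $538.50
Quarter 5: opening $538.50; interest $15.61 → $554.11; payment $554.11; balance $0.00
Total interest: $88.29 + $70.89 + $52.99 + $34.57 + $15.61 = $262.35

$262.35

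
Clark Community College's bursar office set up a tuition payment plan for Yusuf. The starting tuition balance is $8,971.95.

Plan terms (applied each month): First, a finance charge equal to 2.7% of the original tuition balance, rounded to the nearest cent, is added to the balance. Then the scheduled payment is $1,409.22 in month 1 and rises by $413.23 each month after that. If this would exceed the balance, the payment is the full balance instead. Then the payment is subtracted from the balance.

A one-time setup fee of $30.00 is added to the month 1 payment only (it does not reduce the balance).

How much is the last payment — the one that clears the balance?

$2,066.89

Month 1: opening $8,971.95; interest $242.24 → $9,214.19; payment $1,409.22 (+ $30.00 fee); balance $7,804.97
Month 2: opening $7,804.97; interest $242.24 → $8,047.21; payment $1,822.45; balance $6,224.76
Month 3: opening $6,224.76; interest $242.24 → $6,467.00; payment $2,235.68; balance $4,231.32
Month 4: opening $4,231.32; interest $242.24 → $4,473.56; payment $2,648.91; balance $1,824.65
Month 5: opening $1,824.65; interest $242.24 → $2,066.89; payment $2,066.89; balance $0.00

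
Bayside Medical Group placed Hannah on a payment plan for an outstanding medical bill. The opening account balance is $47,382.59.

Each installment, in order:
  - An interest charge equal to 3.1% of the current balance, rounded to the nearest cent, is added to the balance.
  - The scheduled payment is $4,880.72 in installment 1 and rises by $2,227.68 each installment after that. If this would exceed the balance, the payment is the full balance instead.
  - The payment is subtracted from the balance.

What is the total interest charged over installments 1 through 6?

$5,745.85

Installment 1: opening $47,382.59; interest $1,468.86 → $48,851.45; payment $4,880.72; balance $43,970.73
Installment 2: opening $43,970.73; interest $1,363.09 → $45,333.82; payment $7,108.40; balance $38,225.42
Installment 3: opening $38,225.42; interest $1,184.99 → $39,410.41; payment $9,336.08; balance $30,074.33
Installment 4: opening $30,074.33; interest $932.30 → $31,006.63; payment $11,563.76; balance $19,442.87
Installment 5: opening $19,442.87; interest $602.73 → $20,045.60; payment $13,791.44; balance $6,254.16
Installment 6: opening $6,254.16; interest $193.88 → $6,448.04; payment $6,448.04; balance $0.00
Total interest: $1,468.86 + $1,363.09 + $1,184.99 + $932.30 + $602.73 + $193.88 = $5,745.85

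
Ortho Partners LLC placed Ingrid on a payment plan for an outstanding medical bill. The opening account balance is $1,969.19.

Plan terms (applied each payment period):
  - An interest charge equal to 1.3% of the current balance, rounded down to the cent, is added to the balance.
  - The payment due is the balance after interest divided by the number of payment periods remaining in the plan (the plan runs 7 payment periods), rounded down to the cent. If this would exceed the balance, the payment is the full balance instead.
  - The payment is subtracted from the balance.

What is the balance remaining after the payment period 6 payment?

$303.98

# | Opening | Interest | Payment | End bal
1 | $1,969.19 | $25.59 | $284.96 | $1,709.82
2 | $1,709.82 | $22.22 | $288.67 | $1,443.37
3 | $1,443.37 | $18.76 | $292.42 | $1,169.71
4 | $1,169.71 | $15.20 | $296.22 | $888.69
5 | $888.69 | $11.55 | $300.08 | $600.16
6 | $600.16 | $7.80 | $303.98 | $303.98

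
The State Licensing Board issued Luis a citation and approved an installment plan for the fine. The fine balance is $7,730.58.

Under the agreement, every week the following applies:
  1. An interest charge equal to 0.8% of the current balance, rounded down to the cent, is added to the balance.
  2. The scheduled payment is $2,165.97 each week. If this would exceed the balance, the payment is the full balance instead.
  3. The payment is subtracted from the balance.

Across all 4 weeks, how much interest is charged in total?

Week 1: $7,730.58 +$61.84 interest = $7,792.42; pay $2,165.97 → $5,626.45
Week 2: $5,626.45 +$45.01 interest = $5,671.46; pay $2,165.97 → $3,505.49
Week 3: $3,505.49 +$28.04 interest = $3,533.53; pay $2,165.97 → $1,367.56
Week 4: $1,367.56 +$10.94 interest = $1,378.50; pay $1,378.50 → $0.00
Total interest: $61.84 + $45.01 + $28.04 + $10.94 = $145.83

$145.83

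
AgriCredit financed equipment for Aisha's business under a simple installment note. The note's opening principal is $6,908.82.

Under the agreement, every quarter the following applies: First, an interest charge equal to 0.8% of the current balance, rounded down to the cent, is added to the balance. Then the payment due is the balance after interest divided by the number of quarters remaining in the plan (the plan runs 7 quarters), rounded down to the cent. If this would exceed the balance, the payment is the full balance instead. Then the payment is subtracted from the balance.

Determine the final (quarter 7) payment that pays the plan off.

Quarter 1: opening $6,908.82; interest $55.27 → $6,964.09; payment $994.87; balance $5,969.22
Quarter 2: opening $5,969.22; interest $47.75 → $6,016.97; payment $1,002.82; balance $5,014.15
Quarter 3: opening $5,014.15; interest $40.11 → $5,054.26; payment $1,010.85; balance $4,043.41
Quarter 4: opening $4,043.41; interest $32.34 → $4,075.75; payment $1,018.93; balance $3,056.82
Quarter 5: opening $3,056.82; interest $24.45 → $3,081.27; payment $1,027.09; balance $2,054.18
Quarter 6: opening $2,054.18; interest $16.43 → $2,070.61; payment $1,035.30; balance $1,035.31
Quarter 7: opening $1,035.31; interest $8.28 → $1,043.59; payment $1,043.59; balance $0.00

$1,043.59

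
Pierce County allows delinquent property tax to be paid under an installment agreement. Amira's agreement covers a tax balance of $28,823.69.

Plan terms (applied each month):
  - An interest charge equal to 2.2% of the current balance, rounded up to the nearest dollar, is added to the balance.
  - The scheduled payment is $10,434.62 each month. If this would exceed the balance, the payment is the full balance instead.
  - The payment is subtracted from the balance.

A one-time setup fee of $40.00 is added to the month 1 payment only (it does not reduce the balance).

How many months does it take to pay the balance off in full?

# | Opening | Interest | Payment | Fee | End bal
1 | $28,823.69 | $635.00 | $10,434.62 | $40.00 | $19,024.07
2 | $19,024.07 | $419.00 | $10,434.62 | — | $9,008.45
3 | $9,008.45 | $199.00 | $9,207.45 | — | $0.00
Balance reaches $0.00 in month 3.

3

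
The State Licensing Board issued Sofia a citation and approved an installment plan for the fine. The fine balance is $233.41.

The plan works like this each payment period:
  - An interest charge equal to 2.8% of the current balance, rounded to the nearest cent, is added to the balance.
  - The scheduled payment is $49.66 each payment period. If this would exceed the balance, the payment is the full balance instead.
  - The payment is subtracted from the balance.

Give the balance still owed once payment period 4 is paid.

$53.54

Payment period 1: opening $233.41; interest $6.54 → $239.95; payment $49.66; balance $190.29
Payment period 2: opening $190.29; interest $5.33 → $195.62; payment $49.66; balance $145.96
Payment period 3: opening $145.96; interest $4.09 → $150.05; payment $49.66; balance $100.39
Payment period 4: opening $100.39; interest $2.81 → $103.20; payment $49.66; balance $53.54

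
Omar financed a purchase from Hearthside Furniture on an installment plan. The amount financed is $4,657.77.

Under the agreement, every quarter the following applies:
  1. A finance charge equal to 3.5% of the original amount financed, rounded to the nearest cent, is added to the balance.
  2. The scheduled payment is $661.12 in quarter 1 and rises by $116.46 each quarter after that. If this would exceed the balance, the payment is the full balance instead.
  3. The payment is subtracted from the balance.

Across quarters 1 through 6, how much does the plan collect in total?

$5,635.89

# | Opening | Interest | Payment | End bal
1 | $4,657.77 | $163.02 | $661.12 | $4,159.67
2 | $4,159.67 | $163.02 | $777.58 | $3,545.11
3 | $3,545.11 | $163.02 | $894.04 | $2,814.09
4 | $2,814.09 | $163.02 | $1,010.50 | $1,966.61
5 | $1,966.61 | $163.02 | $1,126.96 | $1,002.67
6 | $1,002.67 | $163.02 | $1,165.69 | $0.00
Total paid: $5,635.89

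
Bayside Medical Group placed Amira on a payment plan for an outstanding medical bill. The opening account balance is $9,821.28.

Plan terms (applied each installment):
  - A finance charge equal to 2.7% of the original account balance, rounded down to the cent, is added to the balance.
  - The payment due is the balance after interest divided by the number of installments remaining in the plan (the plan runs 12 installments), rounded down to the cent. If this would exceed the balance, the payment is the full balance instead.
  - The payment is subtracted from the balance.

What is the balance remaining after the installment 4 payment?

$7,365.01

Installment 1: opening $9,821.28; interest $265.17 → $10,086.45; payment $840.53; balance $9,245.92
Installment 2: opening $9,245.92; interest $265.17 → $9,511.09; payment $864.64; balance $8,646.45
Installment 3: opening $8,646.45; interest $265.17 → $8,911.62; payment $891.16; balance $8,020.46
Installment 4: opening $8,020.46; interest $265.17 → $8,285.63; payment $920.62; balance $7,365.01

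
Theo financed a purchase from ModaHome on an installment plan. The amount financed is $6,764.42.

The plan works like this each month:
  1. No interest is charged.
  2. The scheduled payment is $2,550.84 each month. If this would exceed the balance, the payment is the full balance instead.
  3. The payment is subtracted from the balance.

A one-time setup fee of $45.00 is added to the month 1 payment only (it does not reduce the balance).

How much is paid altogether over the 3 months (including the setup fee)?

$6,809.42

# | Opening | Payment | Fee | End bal
1 | $6,764.42 | $2,550.84 | $45.00 | $4,213.58
2 | $4,213.58 | $2,550.84 | — | $1,662.74
3 | $1,662.74 | $1,662.74 | — | $0.00
Total paid: $6,809.42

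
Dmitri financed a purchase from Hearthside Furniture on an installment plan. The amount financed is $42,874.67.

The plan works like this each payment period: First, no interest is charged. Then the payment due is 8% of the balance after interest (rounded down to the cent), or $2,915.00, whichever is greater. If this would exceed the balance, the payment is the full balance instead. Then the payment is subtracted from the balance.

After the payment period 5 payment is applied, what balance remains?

Payment period 1: opening $42,874.67; payment $3,429.97; balance $39,444.70
Payment period 2: opening $39,444.70; payment $3,155.57; balance $36,289.13
Payment period 3: opening $36,289.13; payment $2,915.00; balance $33,374.13
Payment period 4: opening $33,374.13; payment $2,915.00; balance $30,459.13
Payment period 5: opening $30,459.13; payment $2,915.00; balance $27,544.13

$27,544.13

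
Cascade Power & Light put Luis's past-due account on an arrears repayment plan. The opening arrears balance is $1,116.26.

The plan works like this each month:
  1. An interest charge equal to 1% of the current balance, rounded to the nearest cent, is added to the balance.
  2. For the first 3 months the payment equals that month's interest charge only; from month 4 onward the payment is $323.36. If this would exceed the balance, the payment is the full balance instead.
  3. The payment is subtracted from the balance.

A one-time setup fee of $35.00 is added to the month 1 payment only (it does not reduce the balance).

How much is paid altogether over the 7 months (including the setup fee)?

Month 1: $1,116.26 +$11.16 interest = $1,127.42; pay $11.16 (+ $35.00 fee) → $1,116.26
Month 2: $1,116.26 +$11.16 interest = $1,127.42; pay $11.16 → $1,116.26
Month 3: $1,116.26 +$11.16 interest = $1,127.42; pay $11.16 → $1,116.26
Month 4: $1,116.26 +$11.16 interest = $1,127.42; pay $323.36 → $804.06
Month 5: $804.06 +$8.04 interest = $812.10; pay $323.36 → $488.74
Month 6: $488.74 +$4.89 interest = $493.63; pay $323.36 → $170.27
Month 7: $170.27 +$1.70 interest = $171.97; pay $171.97 → $0.00
Total paid: $1,210.53

$1,210.53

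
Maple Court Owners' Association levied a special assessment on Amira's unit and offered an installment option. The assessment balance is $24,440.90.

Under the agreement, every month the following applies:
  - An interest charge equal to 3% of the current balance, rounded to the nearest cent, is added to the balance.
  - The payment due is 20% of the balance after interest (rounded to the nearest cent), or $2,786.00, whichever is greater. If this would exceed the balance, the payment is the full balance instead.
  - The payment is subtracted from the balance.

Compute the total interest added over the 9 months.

$3,178.82

Month 1: $24,440.90 +$733.23 interest = $25,174.13; pay $5,034.83 → $20,139.30
Month 2: $20,139.30 +$604.18 interest = $20,743.48; pay $4,148.70 → $16,594.78
Month 3: $16,594.78 +$497.84 interest = $17,092.62; pay $3,418.52 → $13,674.10
Month 4: $13,674.10 +$410.22 interest = $14,084.32; pay $2,816.86 → $11,267.46
Month 5: $11,267.46 +$338.02 interest = $11,605.48; pay $2,786.00 → $8,819.48
Month 6: $8,819.48 +$264.58 interest = $9,084.06; pay $2,786.00 → $6,298.06
Month 7: $6,298.06 +$188.94 interest = $6,487.00; pay $2,786.00 → $3,701.00
Month 8: $3,701.00 +$111.03 interest = $3,812.03; pay $2,786.00 → $1,026.03
Month 9: $1,026.03 +$30.78 interest = $1,056.81; pay $1,056.81 → $0.00
Total interest: $733.23 + $604.18 + $497.84 + $410.22 + $338.02 + $264.58 + $188.94 + $111.03 + $30.78 = $3,178.82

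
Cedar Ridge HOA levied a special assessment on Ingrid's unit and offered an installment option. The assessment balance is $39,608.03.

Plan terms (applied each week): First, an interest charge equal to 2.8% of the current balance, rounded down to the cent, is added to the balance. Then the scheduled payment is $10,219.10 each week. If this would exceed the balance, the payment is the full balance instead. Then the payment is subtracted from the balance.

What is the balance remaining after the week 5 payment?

$0.00

# | Opening | Interest | Payment | End bal
1 | $39,608.03 | $1,109.02 | $10,219.10 | $30,497.95
2 | $30,497.95 | $853.94 | $10,219.10 | $21,132.79
3 | $21,132.79 | $591.71 | $10,219.10 | $11,505.40
4 | $11,505.40 | $322.15 | $10,219.10 | $1,608.45
5 | $1,608.45 | $45.03 | $1,653.48 | $0.00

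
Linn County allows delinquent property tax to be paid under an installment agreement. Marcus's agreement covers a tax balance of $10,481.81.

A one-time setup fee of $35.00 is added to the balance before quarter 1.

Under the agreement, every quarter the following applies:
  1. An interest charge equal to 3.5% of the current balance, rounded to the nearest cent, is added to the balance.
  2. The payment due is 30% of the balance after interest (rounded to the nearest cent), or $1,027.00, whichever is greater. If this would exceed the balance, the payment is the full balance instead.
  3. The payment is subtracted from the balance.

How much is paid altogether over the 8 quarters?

$11,691.49

Quarter 1: $10,516.81 +$368.09 interest = $10,884.90; pay $3,265.47 → $7,619.43
Quarter 2: $7,619.43 +$266.68 interest = $7,886.11; pay $2,365.83 → $5,520.28
Quarter 3: $5,520.28 +$193.21 interest = $5,713.49; pay $1,714.05 → $3,999.44
Quarter 4: $3,999.44 +$139.98 interest = $4,139.42; pay $1,241.83 → $2,897.59
Quarter 5: $2,897.59 +$101.42 interest = $2,999.01; pay $1,027.00 → $1,972.01
Quarter 6: $1,972.01 +$69.02 interest = $2,041.03; pay $1,027.00 → $1,014.03
Quarter 7: $1,014.03 +$35.49 interest = $1,049.52; pay $1,027.00 → $22.52
Quarter 8: $22.52 +$0.79 interest = $23.31; pay $23.31 → $0.00
Total paid: $11,691.49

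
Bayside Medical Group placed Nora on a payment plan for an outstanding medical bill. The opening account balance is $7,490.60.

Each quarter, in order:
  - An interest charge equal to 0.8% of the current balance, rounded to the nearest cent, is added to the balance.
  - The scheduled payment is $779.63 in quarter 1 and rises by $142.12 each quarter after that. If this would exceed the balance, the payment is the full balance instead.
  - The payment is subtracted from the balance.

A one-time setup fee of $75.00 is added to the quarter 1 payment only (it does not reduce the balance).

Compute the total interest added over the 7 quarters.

Quarter 1: $7,490.60 +$59.92 interest = $7,550.52; pay $779.63 (+ $75.00 fee) → $6,770.89
Quarter 2: $6,770.89 +$54.17 interest = $6,825.06; pay $921.75 → $5,903.31
Quarter 3: $5,903.31 +$47.23 interest = $5,950.54; pay $1,063.87 → $4,886.67
Quarter 4: $4,886.67 +$39.09 interest = $4,925.76; pay $1,205.99 → $3,719.77
Quarter 5: $3,719.77 +$29.76 interest = $3,749.53; pay $1,348.11 → $2,401.42
Quarter 6: $2,401.42 +$19.21 interest = $2,420.63; pay $1,490.23 → $930.40
Quarter 7: $930.40 +$7.44 interest = $937.84; pay $937.84 → $0.00
Total interest: $59.92 + $54.17 + $47.23 + $39.09 + $29.76 + $19.21 + $7.44 = $256.82

$256.82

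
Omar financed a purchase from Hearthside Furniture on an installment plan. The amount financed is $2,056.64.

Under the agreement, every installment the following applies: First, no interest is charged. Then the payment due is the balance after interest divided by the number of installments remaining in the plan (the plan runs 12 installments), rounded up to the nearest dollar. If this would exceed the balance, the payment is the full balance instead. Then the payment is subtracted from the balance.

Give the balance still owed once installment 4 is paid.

$1,368.64

Installment 1: opening $2,056.64; payment $172.00; balance $1,884.64
Installment 2: opening $1,884.64; payment $172.00; balance $1,712.64
Installment 3: opening $1,712.64; payment $172.00; balance $1,540.64
Installment 4: opening $1,540.64; payment $172.00; balance $1,368.64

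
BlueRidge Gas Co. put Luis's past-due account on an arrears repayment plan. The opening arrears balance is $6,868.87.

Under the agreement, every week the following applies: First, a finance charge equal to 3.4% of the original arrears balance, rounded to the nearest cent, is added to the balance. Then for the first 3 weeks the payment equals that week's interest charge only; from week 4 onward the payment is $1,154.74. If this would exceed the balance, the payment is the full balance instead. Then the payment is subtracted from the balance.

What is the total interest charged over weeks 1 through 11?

Week 1: opening $6,868.87; interest $233.54 → $7,102.41; payment $233.54; balance $6,868.87
Week 2: opening $6,868.87; interest $233.54 → $7,102.41; payment $233.54; balance $6,868.87
Week 3: opening $6,868.87; interest $233.54 → $7,102.41; payment $233.54; balance $6,868.87
Week 4: opening $6,868.87; interest $233.54 → $7,102.41; payment $1,154.74; balance $5,947.67
Week 5: opening $5,947.67; interest $233.54 → $6,181.21; payment $1,154.74; balance $5,026.47
Week 6: opening $5,026.47; interest $233.54 → $5,260.01; payment $1,154.74; balance $4,105.27
Week 7: opening $4,105.27; interest $233.54 → $4,338.81; payment $1,154.74; balance $3,184.07
Week 8: opening $3,184.07; interest $233.54 → $3,417.61; payment $1,154.74; balance $2,262.87
Week 9: opening $2,262.87; interest $233.54 → $2,496.41; payment $1,154.74; balance $1,341.67
Week 10: opening $1,341.67; interest $233.54 → $1,575.21; payment $1,154.74; balance $420.47
Week 11: opening $420.47; interest $233.54 → $654.01; payment $654.01; balance $0.00
Total interest: $233.54 + $233.54 + $233.54 + $233.54 + $233.54 + $233.54 + $233.54 + $233.54 + $233.54 + $233.54 + $233.54 = $2,568.94

$2,568.94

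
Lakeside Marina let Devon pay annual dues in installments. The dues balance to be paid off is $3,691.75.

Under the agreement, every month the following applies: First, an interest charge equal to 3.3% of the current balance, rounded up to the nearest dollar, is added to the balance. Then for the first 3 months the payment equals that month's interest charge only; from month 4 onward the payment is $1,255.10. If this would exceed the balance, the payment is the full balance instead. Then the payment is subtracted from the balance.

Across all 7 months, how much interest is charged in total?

Month 1: opening $3,691.75; interest $122.00 → $3,813.75; payment $122.00; balance $3,691.75
Month 2: opening $3,691.75; interest $122.00 → $3,813.75; payment $122.00; balance $3,691.75
Month 3: opening $3,691.75; interest $122.00 → $3,813.75; payment $122.00; balance $3,691.75
Month 4: opening $3,691.75; interest $122.00 → $3,813.75; payment $1,255.10; balance $2,558.65
Month 5: opening $2,558.65; interest $85.00 → $2,643.65; payment $1,255.10; balance $1,388.55
Month 6: opening $1,388.55; interest $46.00 → $1,434.55; payment $1,255.10; balance $179.45
Month 7: opening $179.45; interest $6.00 → $185.45; payment $185.45; balance $0.00
Total interest: $122.00 + $122.00 + $122.00 + $122.00 + $85.00 + $46.00 + $6.00 = $625.00

$625.00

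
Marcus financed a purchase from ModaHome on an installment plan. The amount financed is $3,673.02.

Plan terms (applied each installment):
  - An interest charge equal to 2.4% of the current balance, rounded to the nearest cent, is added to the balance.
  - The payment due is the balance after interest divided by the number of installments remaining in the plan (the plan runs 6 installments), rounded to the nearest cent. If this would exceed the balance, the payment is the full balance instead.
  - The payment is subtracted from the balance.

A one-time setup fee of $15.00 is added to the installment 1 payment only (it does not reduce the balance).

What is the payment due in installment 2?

$641.91

# | Opening | Interest | Payment | Fee | End bal
1 | $3,673.02 | $88.15 | $626.86 | $15.00 | $3,134.31
2 | $3,134.31 | $75.22 | $641.91 | — | $2,567.62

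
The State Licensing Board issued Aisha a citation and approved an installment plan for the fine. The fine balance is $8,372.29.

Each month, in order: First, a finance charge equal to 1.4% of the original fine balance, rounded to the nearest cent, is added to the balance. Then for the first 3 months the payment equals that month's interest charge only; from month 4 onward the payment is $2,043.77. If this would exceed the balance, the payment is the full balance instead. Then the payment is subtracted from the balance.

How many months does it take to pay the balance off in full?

Month 1: $8,372.29 +$117.21 interest = $8,489.50; pay $117.21 → $8,372.29
Month 2: $8,372.29 +$117.21 interest = $8,489.50; pay $117.21 → $8,372.29
Month 3: $8,372.29 +$117.21 interest = $8,489.50; pay $117.21 → $8,372.29
Month 4: $8,372.29 +$117.21 interest = $8,489.50; pay $2,043.77 → $6,445.73
Month 5: $6,445.73 +$117.21 interest = $6,562.94; pay $2,043.77 → $4,519.17
Month 6: $4,519.17 +$117.21 interest = $4,636.38; pay $2,043.77 → $2,592.61
Month 7: $2,592.61 +$117.21 interest = $2,709.82; pay $2,043.77 → $666.05
Month 8: $666.05 +$117.21 interest = $783.26; pay $783.26 → $0.00
Balance reaches $0.00 in month 8.

8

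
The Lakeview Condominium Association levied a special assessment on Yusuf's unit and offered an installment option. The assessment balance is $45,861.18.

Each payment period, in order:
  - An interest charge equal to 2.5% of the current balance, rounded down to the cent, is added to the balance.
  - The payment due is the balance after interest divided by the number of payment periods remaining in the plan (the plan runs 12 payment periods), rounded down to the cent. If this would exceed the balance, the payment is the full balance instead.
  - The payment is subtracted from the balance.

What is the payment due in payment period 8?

$4,656.45

Payment period 1: $45,861.18 +$1,146.52 interest = $47,007.70; pay $3,917.30 → $43,090.40
Payment period 2: $43,090.40 +$1,077.26 interest = $44,167.66; pay $4,015.24 → $40,152.42
Payment period 3: $40,152.42 +$1,003.81 interest = $41,156.23; pay $4,115.62 → $37,040.61
Payment period 4: $37,040.61 +$926.01 interest = $37,966.62; pay $4,218.51 → $33,748.11
Payment period 5: $33,748.11 +$843.70 interest = $34,591.81; pay $4,323.97 → $30,267.84
Payment period 6: $30,267.84 +$756.69 interest = $31,024.53; pay $4,432.07 → $26,592.46
Payment period 7: $26,592.46 +$664.81 interest = $27,257.27; pay $4,542.87 → $22,714.40
Payment period 8: $22,714.40 +$567.86 interest = $23,282.26; pay $4,656.45 → $18,625.81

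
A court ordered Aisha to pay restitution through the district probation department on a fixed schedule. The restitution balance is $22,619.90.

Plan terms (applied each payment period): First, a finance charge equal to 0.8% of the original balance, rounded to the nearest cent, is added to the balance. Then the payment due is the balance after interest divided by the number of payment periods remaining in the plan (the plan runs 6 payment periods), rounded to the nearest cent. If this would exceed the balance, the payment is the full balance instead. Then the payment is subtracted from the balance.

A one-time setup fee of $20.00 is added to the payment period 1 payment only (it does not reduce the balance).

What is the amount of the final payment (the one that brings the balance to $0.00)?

$4,213.33

Payment period 1: opening $22,619.90; interest $180.96 → $22,800.86; payment $3,800.14 (+ $20.00 fee); balance $19,000.72
Payment period 2: opening $19,000.72; interest $180.96 → $19,181.68; payment $3,836.34; balance $15,345.34
Payment period 3: opening $15,345.34; interest $180.96 → $15,526.30; payment $3,881.58; balance $11,644.72
Payment period 4: opening $11,644.72; interest $180.96 → $11,825.68; payment $3,941.89; balance $7,883.79
Payment period 5: opening $7,883.79; interest $180.96 → $8,064.75; payment $4,032.38; balance $4,032.37
Payment period 6: opening $4,032.37; interest $180.96 → $4,213.33; payment $4,213.33; balance $0.00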